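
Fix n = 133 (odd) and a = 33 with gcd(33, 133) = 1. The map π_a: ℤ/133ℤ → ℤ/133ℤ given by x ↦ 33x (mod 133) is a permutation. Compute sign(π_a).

+1

Trace 108: π^k(108) = [108, 106, 40, 123, 69, 16, 129] for k=0..6.
Cycle lengths of π_33 on ℤ/133ℤ: [18, 18, 18, 18, 18, 18, 18, 6, 1]; 9 cycles in total.
sign(π) = (−1)^{n − #cycles} = (−1)^{133−9} = (−1)^124 = +1.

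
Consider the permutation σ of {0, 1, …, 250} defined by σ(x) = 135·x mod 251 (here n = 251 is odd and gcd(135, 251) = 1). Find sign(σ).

+1

Orbit of 81 under x↦135x: [81, 142, 94, 140, 75, 85, 180]… (length divides ord_251(135)).
Cycle lengths of π_135 on ℤ/251ℤ: [125, 125, 1]; 3 cycles in total.
sign(π) = (−1)^{n − #cycles} = (−1)^{251−3} = (−1)^248 = +1.
(135|251)_J = +1 (Zolotarev's lemma cross-check).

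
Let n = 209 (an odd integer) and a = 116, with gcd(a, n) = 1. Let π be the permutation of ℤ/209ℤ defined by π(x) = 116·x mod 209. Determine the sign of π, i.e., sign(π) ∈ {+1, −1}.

Orbit of 8 under x↦116x: [8, 92, 13, 45, 204, 47, 18]… (length divides ord_209(116)).
Cycle lengths of π_116 on ℤ/209ℤ: [90, 90, 18, 10, 1]; 5 cycles in total.
sign(π) = (−1)^{n − #cycles} = (−1)^{209−5} = (−1)^204 = +1.

+1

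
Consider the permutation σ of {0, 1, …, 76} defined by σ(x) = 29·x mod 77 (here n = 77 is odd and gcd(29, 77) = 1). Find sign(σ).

-1

Start at x=50: 50 → 64 → 8 → 1 → 29 → 71 → 57 → … (one orbit).
π_29 has 14 disjoint cycles with lengths [10, 10, 10, 10, 10, 10, 10, 1, 1, 1, 1, 1, 1, 1] on {0,…,76}.
77 − 14 = 63 transpositions; sign(π) = (−1)^63 = -1.
Zolotarev: (29|77) = -1, matching the cycle-count sign.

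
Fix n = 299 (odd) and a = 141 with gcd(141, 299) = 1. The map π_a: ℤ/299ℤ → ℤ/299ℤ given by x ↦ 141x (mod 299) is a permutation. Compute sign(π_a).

-1

Trace 6: π^k(6) = [6, 248, 284, 277, 187, 55, 280] for k=0..6.
The orbit structure of x ↦ 141x mod 299: 6 orbits of sizes [132, 132, 12, 11, 11, 1].
299 − 6 = 293 transpositions; sign(π) = (−1)^293 = -1.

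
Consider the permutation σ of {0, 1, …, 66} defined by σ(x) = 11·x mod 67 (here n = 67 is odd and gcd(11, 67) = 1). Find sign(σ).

-1

Trace 6: π^k(6) = [6, 66, 56, 13, 9, 32, 17] for k=0..6.
Cycle type of π: 66 + 1; total 2 cycles.
sign(π) = (−1)^{n − #cycles} = (−1)^{67−2} = (−1)^65 = -1.
Zolotarev: (11|67) = -1, matching the cycle-count sign.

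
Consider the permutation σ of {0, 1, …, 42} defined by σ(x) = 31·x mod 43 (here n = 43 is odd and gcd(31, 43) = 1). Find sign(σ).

Trace 36: π^k(36) = [36, 41, 24, 13, 16, 23, 25] for k=0..6.
The orbit structure of x ↦ 31x mod 43: 3 orbits of sizes [21, 21, 1].
With 3 cycles on 43 points, sign = (−1)^{43−3} = +1.
Check: (31/43) = +1 by Zolotarev.

+1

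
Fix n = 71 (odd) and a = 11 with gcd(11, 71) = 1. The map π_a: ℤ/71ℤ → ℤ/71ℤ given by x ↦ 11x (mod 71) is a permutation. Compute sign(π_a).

Trace 45: π^k(45) = [45, 69, 49, 42, 36, 41, 25] for k=0..6.
π_11 has 2 disjoint cycles with lengths [70, 1] on {0,…,70}.
sign(π) = (−1)^{n − #cycles} = (−1)^{71−2} = (−1)^69 = -1.
(11|71)_J = -1 (Zolotarev's lemma cross-check).

-1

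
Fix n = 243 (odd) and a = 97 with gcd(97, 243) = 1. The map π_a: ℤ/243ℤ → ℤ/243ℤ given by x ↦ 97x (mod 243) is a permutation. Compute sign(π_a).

Orbit of 85 under x↦97x: [85, 226, 52, 184, 109, 124, 121]… (length divides ord_243(97)).
Cycle type of π: 81×2 + 27×2 + 9×2 + 3×2 + 1×3; total 11 cycles.
sign(π) = (−1)^{n − #cycles} = (−1)^{243−11} = (−1)^232 = +1.

+1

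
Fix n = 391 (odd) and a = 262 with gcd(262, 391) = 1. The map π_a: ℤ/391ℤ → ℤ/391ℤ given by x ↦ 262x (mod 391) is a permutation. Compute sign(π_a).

Start at x=223: 223 → 167 → 353 → 210 → 280 → 243 → 324 → … (one orbit).
Decompose π into cycles: lengths [176, 176, 16, 11, 11, 1] (6 cycles, including the fixed point 0).
Σ(ℓ_i−1) = 391−6 = 385; sign = (−1)^385 = -1.
The Jacobi symbol (262|391) = -1 (Zolotarev) agrees.

-1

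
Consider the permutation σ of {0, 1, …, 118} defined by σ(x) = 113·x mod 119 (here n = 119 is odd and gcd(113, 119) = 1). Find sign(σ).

Trace 113: π^k(113) = [113, 36, 22, 106, 78, 8, 71] for k=0..6.
The orbit structure of x ↦ 113x mod 119: 14 orbits of sizes [16, 16, 16, 16, 16, 16, 16, 1, 1, 1, 1, 1, 1, 1].
119 − 14 = 105 transpositions; sign(π) = (−1)^105 = -1.
Via Zolotarev, sign(π_{113}) = (113|119) = -1.

-1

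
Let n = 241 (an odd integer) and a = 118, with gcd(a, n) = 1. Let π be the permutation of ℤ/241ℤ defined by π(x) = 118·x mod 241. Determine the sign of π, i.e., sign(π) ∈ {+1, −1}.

+1

Orbit of 177 under x↦118x: [177, 160, 82, 36, 151, 225, 40]… (length divides ord_241(118)).
Cycle lengths of π_118 on ℤ/241ℤ: [60, 60, 60, 60, 1]; 5 cycles in total.
sign(π) = (−1)^{n − #cycles} = (−1)^{241−5} = (−1)^236 = +1.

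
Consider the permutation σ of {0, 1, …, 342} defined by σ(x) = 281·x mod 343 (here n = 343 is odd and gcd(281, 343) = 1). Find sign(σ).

Start at x=113: 113 → 197 → 134 → 267 → 253 → 92 → 127 → … (one orbit).
π_281 has 19 disjoint cycles with lengths [49, 49, 49, 49, 49, 49, 7, 7, 7, 7, 7, 7, 1, 1, 1, 1, 1, 1, 1] on {0,…,342}.
n − c = 343 − 19 = 324; sign = (−1)^324 = +1.
Via Zolotarev, sign(π_{281}) = (281|343) = +1.

+1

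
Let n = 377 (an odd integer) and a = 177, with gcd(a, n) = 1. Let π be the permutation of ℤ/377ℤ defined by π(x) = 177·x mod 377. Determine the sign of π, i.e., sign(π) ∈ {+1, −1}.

Trace 213: π^k(213) = [213, 1, 177, 38, 317, 313, 359] for k=0..6.
The orbit structure of x ↦ 177x mod 377: 17 orbits of sizes [28, 28, 28, 28, 28, 28, 28, 28, 28, 28, 28, 28, 28, 4, 4, 4, 1].
377 − 17 = 360 transpositions; sign(π) = (−1)^360 = +1.
Via Zolotarev, sign(π_{177}) = (177|377) = +1.

+1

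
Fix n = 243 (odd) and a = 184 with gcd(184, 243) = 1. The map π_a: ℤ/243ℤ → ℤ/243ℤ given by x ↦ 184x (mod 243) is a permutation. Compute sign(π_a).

+1

Start at x=163: 163 → 103 → 241 → 118 → 85 → 88 → 154 → … (one orbit).
11 cycles of lengths [81, 81, 27, 27, 9, 9, 3, 3, 1, 1, 1].
With 11 cycles on 243 points, sign = (−1)^{243−11} = +1.
Zolotarev: (184|243) = +1, matching the cycle-count sign.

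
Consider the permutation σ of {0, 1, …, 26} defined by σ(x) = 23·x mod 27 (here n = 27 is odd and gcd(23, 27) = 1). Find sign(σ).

Start at x=5: 5 → 7 → 26 → 4 → 11 → 10 → 14 → … (one orbit).
Decompose π into cycles: lengths [18, 6, 2, 1] (4 cycles, including the fixed point 0).
sign(π) = (−1)^{n − #cycles} = (−1)^{27−4} = (−1)^23 = -1.
(23|27)_J = -1 (Zolotarev's lemma cross-check).

-1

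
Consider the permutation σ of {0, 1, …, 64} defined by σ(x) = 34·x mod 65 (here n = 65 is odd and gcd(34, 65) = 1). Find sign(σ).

Start at x=34: 34 → 51 → 44 → 1 → 34 (one orbit).
π_34 has 18 disjoint cycles with lengths [4, 4, 4, 4, 4, 4, 4, 4, 4, 4, 4, 4, 4, 4, 4, 2, 2, 1] on {0,…,64}.
n − c = 65 − 18 = 47; sign = (−1)^47 = -1.
The Jacobi symbol (34|65) = -1 (Zolotarev) agrees.

-1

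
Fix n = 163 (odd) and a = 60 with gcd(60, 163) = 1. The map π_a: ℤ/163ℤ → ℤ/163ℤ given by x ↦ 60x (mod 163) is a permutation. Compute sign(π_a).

+1

Orbit of 126 under x↦60x: [126, 62, 134, 53, 83, 90, 21]… (length divides ord_163(60)).
The orbit structure of x ↦ 60x mod 163: 3 orbits of sizes [81, 81, 1].
With 3 cycles on 163 points, sign = (−1)^{163−3} = +1.
Via Zolotarev, sign(π_{60}) = (60|163) = +1.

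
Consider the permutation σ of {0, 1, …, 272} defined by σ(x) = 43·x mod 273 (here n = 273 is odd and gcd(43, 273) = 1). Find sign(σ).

Trace 1: π^k(1) = [1, 43, 211, 64, 22, 127] for k=0..5.
π_43 has 63 disjoint cycles with lengths [6, 6, 6, 6, 6, 6, 6, 6, 6, 6, 6, 6, 6, 6, 6, 6, 6, 6, 6, 6, 6, 6, 6, 6, 6, 6, 6, 6, 6, 6, 6, 6, 6, 6, 6, 6, 6, 6, 6, 6, 6, 6, 1, 1, 1, 1, 1, 1, 1, 1, 1, 1, 1, 1, 1, 1, 1, 1, 1, 1, 1, 1, 1] on {0,…,272}.
sign(π) = (−1)^{n − #cycles} = (−1)^{273−63} = (−1)^210 = +1.
Check: (43/273) = +1 by Zolotarev.

+1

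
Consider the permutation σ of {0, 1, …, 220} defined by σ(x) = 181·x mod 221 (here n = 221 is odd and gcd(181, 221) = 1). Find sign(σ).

Trace 194: π^k(194) = [194, 196, 116, 1, 181, 53, 90] for k=0..6.
Cycle lengths of π_181 on ℤ/221ℤ: [16, 16, 16, 16, 16, 16, 16, 16, 16, 16, 16, 16, 16, 2, 2, 2, 2, 2, 2, 1]; 20 cycles in total.
With 20 cycles on 221 points, sign = (−1)^{221−20} = -1.

-1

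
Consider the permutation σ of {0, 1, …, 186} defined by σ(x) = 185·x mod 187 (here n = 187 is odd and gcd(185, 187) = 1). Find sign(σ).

+1

Orbit of 4 under x↦185x: [4, 179, 16, 155, 64, 59, 69]… (length divides ord_187(185)).
Cycle lengths of π_185 on ℤ/187ℤ: [40, 40, 40, 40, 8, 8, 5, 5, 1]; 9 cycles in total.
n − c = 187 − 9 = 178; sign = (−1)^178 = +1.
Check: (185/187) = +1 by Zolotarev.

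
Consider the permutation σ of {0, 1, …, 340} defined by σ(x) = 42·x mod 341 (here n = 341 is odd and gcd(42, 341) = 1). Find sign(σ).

Orbit of 324 under x↦42x: [324, 309, 20, 158, 157, 115, 56]… (length divides ord_341(42)).
Decompose π into cycles: lengths [30, 30, 30, 30, 30, 30, 30, 30, 30, 30, 30, 5, 5, 1] (14 cycles, including the fixed point 0).
Σ(ℓ_i−1) = 341−14 = 327; sign = (−1)^327 = -1.
Check: (42/341) = -1 by Zolotarev.

-1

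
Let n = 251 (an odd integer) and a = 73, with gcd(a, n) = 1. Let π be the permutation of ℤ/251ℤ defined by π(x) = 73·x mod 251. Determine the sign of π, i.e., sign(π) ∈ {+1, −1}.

+1

Start at x=121: 121 → 48 → 241 → 23 → 173 → 79 → 245 → … (one orbit).
3 cycles of lengths [125, 125, 1].
With 3 cycles on 251 points, sign = (−1)^{251−3} = +1.
The Jacobi symbol (73|251) = +1 (Zolotarev) agrees.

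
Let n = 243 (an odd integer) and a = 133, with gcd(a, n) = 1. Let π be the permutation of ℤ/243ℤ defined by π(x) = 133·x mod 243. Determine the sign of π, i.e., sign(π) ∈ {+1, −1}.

+1

Orbit of 40 under x↦133x: [40, 217, 187, 85, 127, 124, 211]… (length divides ord_243(133)).
The orbit structure of x ↦ 133x mod 243: 11 orbits of sizes [81, 81, 27, 27, 9, 9, 3, 3, 1, 1, 1].
With 11 cycles on 243 points, sign = (−1)^{243−11} = +1.
Zolotarev: (133|243) = +1, matching the cycle-count sign.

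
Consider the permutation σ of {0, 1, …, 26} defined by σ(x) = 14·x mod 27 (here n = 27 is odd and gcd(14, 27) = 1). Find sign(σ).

Trace 22: π^k(22) = [22, 11, 19, 23, 25, 26, 13] for k=0..6.
Cycle type of π: 18 + 6 + 2 + 1; total 4 cycles.
4 cycles on 27: each ℓ→(−1)^(ℓ−1), product (−1)^23 = -1.

-1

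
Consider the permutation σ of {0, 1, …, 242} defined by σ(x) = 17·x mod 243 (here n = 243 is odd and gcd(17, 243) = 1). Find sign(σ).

-1

Start at x=62: 62 → 82 → 179 → 127 → 215 → 10 → 170 → … (one orbit).
Cycle lengths of π_17 on ℤ/243ℤ: [54, 54, 54, 18, 18, 18, 6, 6, 6, 2, 2, 2, 2, 1]; 14 cycles in total.
With 14 cycles on 243 points, sign = (−1)^{243−14} = -1.
The Jacobi symbol (17|243) = -1 (Zolotarev) agrees.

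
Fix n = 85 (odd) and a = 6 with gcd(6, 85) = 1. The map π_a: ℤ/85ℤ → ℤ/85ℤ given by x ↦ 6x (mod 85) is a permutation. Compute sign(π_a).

-1

Trace 21: π^k(21) = [21, 41, 76, 31, 16, 11, 66] for k=0..6.
Decompose π into cycles: lengths [16, 16, 16, 16, 16, 1, 1, 1, 1, 1] (10 cycles, including the fixed point 0).
n − c = 85 − 10 = 75; sign = (−1)^75 = -1.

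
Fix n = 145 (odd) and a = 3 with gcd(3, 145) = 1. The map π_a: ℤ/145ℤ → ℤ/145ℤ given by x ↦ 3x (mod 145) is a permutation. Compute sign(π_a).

Trace 9: π^k(9) = [9, 27, 81, 98, 4, 12, 36] for k=0..6.
Decompose π into cycles: lengths [28, 28, 28, 28, 28, 4, 1] (7 cycles, including the fixed point 0).
With 7 cycles on 145 points, sign = (−1)^{145−7} = +1.
(3|145)_J = +1 (Zolotarev's lemma cross-check).

+1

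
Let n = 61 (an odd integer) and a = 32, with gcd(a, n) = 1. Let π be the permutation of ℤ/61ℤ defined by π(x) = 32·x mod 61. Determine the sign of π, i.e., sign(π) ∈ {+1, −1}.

Orbit of 40 under x↦32x: [40, 60, 29, 13, 50, 14, 21]… (length divides ord_61(32)).
Cycle lengths of π_32 on ℤ/61ℤ: [12, 12, 12, 12, 12, 1]; 6 cycles in total.
sign(π) = (−1)^{n − #cycles} = (−1)^{61−6} = (−1)^55 = -1.
Via Zolotarev, sign(π_{32}) = (32|61) = -1.

-1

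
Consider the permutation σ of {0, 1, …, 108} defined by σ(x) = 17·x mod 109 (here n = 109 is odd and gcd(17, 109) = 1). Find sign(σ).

Trace 16: π^k(16) = [16, 54, 46, 19, 105, 41, 43] for k=0..6.
Decompose π into cycles: lengths [36, 36, 36, 1] (4 cycles, including the fixed point 0).
n − c = 109 − 4 = 105; sign = (−1)^105 = -1.

-1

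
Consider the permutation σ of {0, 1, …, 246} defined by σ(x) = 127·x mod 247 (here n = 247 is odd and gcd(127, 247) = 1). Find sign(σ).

Trace 173: π^k(173) = [173, 235, 205, 100, 103, 237, 212] for k=0..6.
The orbit structure of x ↦ 127x mod 247: 16 orbits of sizes [18, 18, 18, 18, 18, 18, 18, 18, 18, 18, 18, 18, 18, 6, 6, 1].
With 16 cycles on 247 points, sign = (−1)^{247−16} = -1.
Check: (127/247) = -1 by Zolotarev.

-1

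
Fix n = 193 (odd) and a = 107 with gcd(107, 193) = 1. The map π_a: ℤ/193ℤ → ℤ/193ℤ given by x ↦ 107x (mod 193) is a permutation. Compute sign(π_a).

Trace 192: π^k(192) = [192, 86, 131, 121, 16, 168, 27] for k=0..6.
The orbit structure of x ↦ 107x mod 193: 3 orbits of sizes [96, 96, 1].
n − c = 193 − 3 = 190; sign = (−1)^190 = +1.
Via Zolotarev, sign(π_{107}) = (107|193) = +1.

+1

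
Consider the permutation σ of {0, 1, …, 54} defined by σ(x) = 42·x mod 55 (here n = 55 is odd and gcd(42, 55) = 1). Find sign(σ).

-1

Orbit of 16 under x↦42x: [16, 12, 9, 48, 36, 27, 34]… (length divides ord_55(42)).
π_42 has 6 disjoint cycles with lengths [20, 20, 5, 5, 4, 1] on {0,…,54}.
With 6 cycles on 55 points, sign = (−1)^{55−6} = -1.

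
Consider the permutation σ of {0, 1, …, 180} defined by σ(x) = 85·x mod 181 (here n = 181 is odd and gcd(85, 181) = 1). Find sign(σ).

Trace 55: π^k(55) = [55, 150, 80, 103, 67, 84, 81] for k=0..6.
Decompose π into cycles: lengths [180, 1] (2 cycles, including the fixed point 0).
181 − 2 = 179 transpositions; sign(π) = (−1)^179 = -1.
Via Zolotarev, sign(π_{85}) = (85|181) = -1.

-1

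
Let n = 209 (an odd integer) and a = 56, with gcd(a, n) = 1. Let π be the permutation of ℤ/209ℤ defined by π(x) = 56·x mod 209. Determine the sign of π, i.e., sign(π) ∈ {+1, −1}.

-1

Trace 1: π^k(1) = [1, 56] for k=0..1.
Cycle type of π: 2×99 + 1×11; total 110 cycles.
sign(π) = (−1)^{n − #cycles} = (−1)^{209−110} = (−1)^99 = -1.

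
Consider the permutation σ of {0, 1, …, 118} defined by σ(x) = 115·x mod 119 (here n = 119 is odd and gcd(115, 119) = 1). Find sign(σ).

-1

Trace 18: π^k(18) = [18, 47, 50, 38, 86, 13, 67] for k=0..6.
14 cycles of lengths [12, 12, 12, 12, 12, 12, 12, 12, 6, 4, 4, 4, 4, 1].
With 14 cycles on 119 points, sign = (−1)^{119−14} = -1.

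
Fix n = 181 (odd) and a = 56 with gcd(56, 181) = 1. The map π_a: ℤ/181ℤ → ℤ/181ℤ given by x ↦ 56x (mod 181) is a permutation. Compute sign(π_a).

Start at x=122: 122 → 135 → 139 → 1 → 56 → 59 → 46 → … (one orbit).
Cycle lengths of π_56 on ℤ/181ℤ: [10, 10, 10, 10, 10, 10, 10, 10, 10, 10, 10, 10, 10, 10, 10, 10, 10, 10, 1]; 19 cycles in total.
Σ(ℓ_i−1) = 181−19 = 162; sign = (−1)^162 = +1.
(56|181)_J = +1 (Zolotarev's lemma cross-check).

+1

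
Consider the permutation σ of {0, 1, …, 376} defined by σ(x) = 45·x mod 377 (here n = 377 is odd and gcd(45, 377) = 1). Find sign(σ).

-1

Start at x=112: 112 → 139 → 223 → 233 → 306 → 198 → 239 → … (one orbit).
Decompose π into cycles: lengths [84, 84, 84, 84, 12, 7, 7, 7, 7, 1] (10 cycles, including the fixed point 0).
sign(π) = (−1)^{n − #cycles} = (−1)^{377−10} = (−1)^367 = -1.
The Jacobi symbol (45|377) = -1 (Zolotarev) agrees.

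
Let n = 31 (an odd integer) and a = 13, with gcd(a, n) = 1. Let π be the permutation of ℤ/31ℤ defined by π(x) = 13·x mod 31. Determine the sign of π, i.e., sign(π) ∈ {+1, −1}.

Start at x=26: 26 → 28 → 23 → 20 → 12 → 1 → 13 → … (one orbit).
Cycle type of π: 30 + 1; total 2 cycles.
2 cycles on 31: each ℓ→(−1)^(ℓ−1), product (−1)^29 = -1.

-1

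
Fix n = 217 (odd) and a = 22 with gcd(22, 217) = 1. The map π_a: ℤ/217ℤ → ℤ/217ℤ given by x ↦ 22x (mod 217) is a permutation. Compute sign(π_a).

Start at x=43: 43 → 78 → 197 → 211 → 85 → 134 → 127 → … (one orbit).
Decompose π into cycles: lengths [30, 30, 30, 30, 30, 30, 30, 1, 1, 1, 1, 1, 1, 1] (14 cycles, including the fixed point 0).
217 − 14 = 203 transpositions; sign(π) = (−1)^203 = -1.
Zolotarev: (22|217) = -1, matching the cycle-count sign.

-1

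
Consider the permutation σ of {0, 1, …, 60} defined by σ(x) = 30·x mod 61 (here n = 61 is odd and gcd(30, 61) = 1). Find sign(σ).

-1

Orbit of 3 under x↦30x: [3, 29, 16, 53, 4, 59, 1]… (length divides ord_61(30)).
π_30 has 2 disjoint cycles with lengths [60, 1] on {0,…,60}.
Σ(ℓ_i−1) = 61−2 = 59; sign = (−1)^59 = -1.
The Jacobi symbol (30|61) = -1 (Zolotarev) agrees.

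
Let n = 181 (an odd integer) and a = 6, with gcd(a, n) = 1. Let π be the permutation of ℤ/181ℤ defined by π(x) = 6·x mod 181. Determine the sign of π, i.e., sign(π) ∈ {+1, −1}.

-1

Start at x=86: 86 → 154 → 19 → 114 → 141 → 122 → 8 → … (one orbit).
Cycle lengths of π_6 on ℤ/181ℤ: [60, 60, 60, 1]; 4 cycles in total.
With 4 cycles on 181 points, sign = (−1)^{181−4} = -1.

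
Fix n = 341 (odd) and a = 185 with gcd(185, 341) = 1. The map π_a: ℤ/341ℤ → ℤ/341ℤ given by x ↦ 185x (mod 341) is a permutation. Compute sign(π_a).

-1

Start at x=218: 218 → 92 → 311 → 247 → 1 → 185 → 125 → … (one orbit).
π_185 has 48 disjoint cycles with lengths [10, 10, 10, 10, 10, 10, 10, 10, 10, 10, 10, 10, 10, 10, 10, 10, 10, 10, 10, 10, 10, 10, 10, 10, 10, 10, 10, 10, 10, 10, 5, 5, 2, 2, 2, 2, 2, 2, 2, 2, 2, 2, 2, 2, 2, 2, 2, 1] on {0,…,340}.
341 − 48 = 293 transpositions; sign(π) = (−1)^293 = -1.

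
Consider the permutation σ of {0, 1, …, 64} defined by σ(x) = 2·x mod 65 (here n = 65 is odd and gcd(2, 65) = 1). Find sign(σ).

Trace 64: π^k(64) = [64, 63, 61, 57, 49, 33, 1] for k=0..6.
Cycle lengths of π_2 on ℤ/65ℤ: [12, 12, 12, 12, 12, 4, 1]; 7 cycles in total.
65 − 7 = 58 transpositions; sign(π) = (−1)^58 = +1.

+1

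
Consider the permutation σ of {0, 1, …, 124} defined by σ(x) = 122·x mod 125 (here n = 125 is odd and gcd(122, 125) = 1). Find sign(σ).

-1

Orbit of 14 under x↦122x: [14, 83, 1, 122, 9, 98, 81]… (length divides ord_125(122)).
The orbit structure of x ↦ 122x mod 125: 4 orbits of sizes [100, 20, 4, 1].
With 4 cycles on 125 points, sign = (−1)^{125−4} = -1.
(122|125)_J = -1 (Zolotarev's lemma cross-check).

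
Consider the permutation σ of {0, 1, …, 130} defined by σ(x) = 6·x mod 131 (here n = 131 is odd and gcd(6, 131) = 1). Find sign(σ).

-1

Trace 23: π^k(23) = [23, 7, 42, 121, 71, 33, 67] for k=0..6.
Decompose π into cycles: lengths [130, 1] (2 cycles, including the fixed point 0).
n − c = 131 − 2 = 129; sign = (−1)^129 = -1.
(6|131)_J = -1 (Zolotarev's lemma cross-check).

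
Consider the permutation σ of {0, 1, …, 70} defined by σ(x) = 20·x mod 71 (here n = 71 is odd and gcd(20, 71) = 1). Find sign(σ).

Orbit of 48 under x↦20x: [48, 37, 30, 32, 1, 20, 45]… (length divides ord_71(20)).
π_20 has 11 disjoint cycles with lengths [7, 7, 7, 7, 7, 7, 7, 7, 7, 7, 1] on {0,…,70}.
71 − 11 = 60 transpositions; sign(π) = (−1)^60 = +1.

+1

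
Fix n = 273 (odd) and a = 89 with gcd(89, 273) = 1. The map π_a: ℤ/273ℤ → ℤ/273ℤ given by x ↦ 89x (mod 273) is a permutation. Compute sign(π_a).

Start at x=4: 4 → 83 → 16 → 59 → 64 → 236 → 256 → … (one orbit).
π_89 has 26 disjoint cycles with lengths [12, 12, 12, 12, 12, 12, 12, 12, 12, 12, 12, 12, 12, 12, 12, 12, 12, 12, 12, 12, 12, 6, 6, 6, 2, 1] on {0,…,272}.
n − c = 273 − 26 = 247; sign = (−1)^247 = -1.

-1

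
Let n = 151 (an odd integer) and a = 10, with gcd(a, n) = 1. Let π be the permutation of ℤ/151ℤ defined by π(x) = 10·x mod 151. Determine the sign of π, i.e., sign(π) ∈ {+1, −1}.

+1

Start at x=90: 90 → 145 → 91 → 4 → 40 → 98 → 74 → … (one orbit).
The orbit structure of x ↦ 10x mod 151: 3 orbits of sizes [75, 75, 1].
With 3 cycles on 151 points, sign = (−1)^{151−3} = +1.
(10|151)_J = +1 (Zolotarev's lemma cross-check).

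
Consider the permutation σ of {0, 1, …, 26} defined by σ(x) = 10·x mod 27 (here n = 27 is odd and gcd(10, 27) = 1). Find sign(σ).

+1

Orbit of 10 under x↦10x: [10, 19, 1]… (length divides ord_27(10)).
The orbit structure of x ↦ 10x mod 27: 15 orbits of sizes [3, 3, 3, 3, 3, 3, 1, 1, 1, 1, 1, 1, 1, 1, 1].
n − c = 27 − 15 = 12; sign = (−1)^12 = +1.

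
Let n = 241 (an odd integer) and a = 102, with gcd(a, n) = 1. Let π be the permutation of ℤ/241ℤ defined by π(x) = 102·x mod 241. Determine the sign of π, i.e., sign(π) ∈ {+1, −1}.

-1

Start at x=193: 193 → 165 → 201 → 17 → 47 → 215 → 240 → … (one orbit).
The orbit structure of x ↦ 102x mod 241: 4 orbits of sizes [80, 80, 80, 1].
241 − 4 = 237 transpositions; sign(π) = (−1)^237 = -1.
(102|241)_J = -1 (Zolotarev's lemma cross-check).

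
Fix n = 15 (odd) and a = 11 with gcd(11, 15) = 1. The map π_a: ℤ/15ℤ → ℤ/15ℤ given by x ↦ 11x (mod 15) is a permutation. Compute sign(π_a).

-1

Orbit of 1 under x↦11x: [1, 11]… (length divides ord_15(11)).
π_11 has 10 disjoint cycles with lengths [2, 2, 2, 2, 2, 1, 1, 1, 1, 1] on {0,…,14}.
With 10 cycles on 15 points, sign = (−1)^{15−10} = -1.
Via Zolotarev, sign(π_{11}) = (11|15) = -1.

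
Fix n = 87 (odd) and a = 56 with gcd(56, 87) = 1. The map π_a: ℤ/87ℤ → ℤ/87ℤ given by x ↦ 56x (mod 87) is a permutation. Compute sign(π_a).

+1

Trace 28: π^k(28) = [28, 2, 25, 8, 13, 32, 52] for k=0..6.
5 cycles of lengths [28, 28, 28, 2, 1].
Σ(ℓ_i−1) = 87−5 = 82; sign = (−1)^82 = +1.
The Jacobi symbol (56|87) = +1 (Zolotarev) agrees.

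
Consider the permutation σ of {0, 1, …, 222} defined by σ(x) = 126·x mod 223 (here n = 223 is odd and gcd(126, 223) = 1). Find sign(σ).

Start at x=105: 105 → 73 → 55 → 17 → 135 → 62 → 7 → … (one orbit).
Decompose π into cycles: lengths [111, 111, 1] (3 cycles, including the fixed point 0).
Σ(ℓ_i−1) = 223−3 = 220; sign = (−1)^220 = +1.
Zolotarev: (126|223) = +1, matching the cycle-count sign.

+1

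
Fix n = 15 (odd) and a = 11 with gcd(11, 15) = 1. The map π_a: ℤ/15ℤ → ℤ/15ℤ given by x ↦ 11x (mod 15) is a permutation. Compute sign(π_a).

Orbit of 1 under x↦11x: [1, 11]… (length divides ord_15(11)).
Cycle lengths of π_11 on ℤ/15ℤ: [2, 2, 2, 2, 2, 1, 1, 1, 1, 1]; 10 cycles in total.
sign(π) = (−1)^{n − #cycles} = (−1)^{15−10} = (−1)^5 = -1.
Zolotarev: (11|15) = -1, matching the cycle-count sign.

-1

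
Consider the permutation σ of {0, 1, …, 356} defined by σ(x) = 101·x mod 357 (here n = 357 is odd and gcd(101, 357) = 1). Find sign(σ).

+1

Orbit of 205 under x↦101x: [205, 356, 256, 152, 1, 101]… (length divides ord_357(101)).
Cycle lengths of π_101 on ℤ/357ℤ: [6, 6, 6, 6, 6, 6, 6, 6, 6, 6, 6, 6, 6, 6, 6, 6, 6, 6, 6, 6, 6, 6, 6, 6, 6, 6, 6, 6, 6, 6, 6, 6, 6, 6, 6, 6, 6, 6, 6, 6, 6, 6, 6, 6, 6, 6, 6, 6, 6, 6, 6, 2, 2, 2, 2, 2, 2, 2, 2, 2, 2, 2, 2, 2, 2, 2, 2, 2, 2, 2, 2, 2, 2, 2, 2, 2, 1]; 77 cycles in total.
357 − 77 = 280 transpositions; sign(π) = (−1)^280 = +1.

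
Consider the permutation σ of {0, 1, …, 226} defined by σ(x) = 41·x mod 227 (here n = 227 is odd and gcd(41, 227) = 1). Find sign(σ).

Orbit of 141 under x↦41x: [141, 106, 33, 218, 85, 80, 102]… (length divides ord_227(41)).
Decompose π into cycles: lengths [226, 1] (2 cycles, including the fixed point 0).
n − c = 227 − 2 = 225; sign = (−1)^225 = -1.
The Jacobi symbol (41|227) = -1 (Zolotarev) agrees.

-1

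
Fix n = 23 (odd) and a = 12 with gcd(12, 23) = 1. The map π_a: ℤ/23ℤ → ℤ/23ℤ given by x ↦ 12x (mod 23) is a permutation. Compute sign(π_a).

Start at x=8: 8 → 4 → 2 → 1 → 12 → 6 → 3 → … (one orbit).
The orbit structure of x ↦ 12x mod 23: 3 orbits of sizes [11, 11, 1].
3 cycles on 23: each ℓ→(−1)^(ℓ−1), product (−1)^20 = +1.
Zolotarev: (12|23) = +1, matching the cycle-count sign.

+1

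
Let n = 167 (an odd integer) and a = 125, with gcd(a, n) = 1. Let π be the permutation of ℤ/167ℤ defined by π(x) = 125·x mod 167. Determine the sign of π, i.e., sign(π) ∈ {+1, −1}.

Trace 123: π^k(123) = [123, 11, 39, 32, 159, 2, 83] for k=0..6.
π_125 has 2 disjoint cycles with lengths [166, 1] on {0,…,166}.
2 cycles on 167: each ℓ→(−1)^(ℓ−1), product (−1)^165 = -1.

-1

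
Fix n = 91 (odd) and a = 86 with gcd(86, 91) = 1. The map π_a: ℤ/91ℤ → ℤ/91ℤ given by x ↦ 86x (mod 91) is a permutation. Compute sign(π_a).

Start at x=18: 18 → 1 → 86 → 25 → 57 → 79 → 60 → … (one orbit).
Cycle lengths of π_86 on ℤ/91ℤ: [12, 12, 12, 12, 12, 12, 4, 4, 4, 3, 3, 1]; 12 cycles in total.
Σ(ℓ_i−1) = 91−12 = 79; sign = (−1)^79 = -1.
Check: (86/91) = -1 by Zolotarev.

-1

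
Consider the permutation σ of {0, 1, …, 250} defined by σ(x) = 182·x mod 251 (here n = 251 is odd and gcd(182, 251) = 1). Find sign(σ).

Trace 211: π^k(211) = [211, 250, 69, 8, 201, 187, 149] for k=0..6.
Cycle lengths of π_182 on ℤ/251ℤ: [50, 50, 50, 50, 50, 1]; 6 cycles in total.
251 − 6 = 245 transpositions; sign(π) = (−1)^245 = -1.
Via Zolotarev, sign(π_{182}) = (182|251) = -1.

-1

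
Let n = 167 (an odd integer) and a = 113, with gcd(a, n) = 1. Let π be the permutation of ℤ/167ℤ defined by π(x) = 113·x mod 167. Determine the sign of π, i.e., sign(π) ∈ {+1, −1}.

Start at x=87: 87 → 145 → 19 → 143 → 127 → 156 → 93 → … (one orbit).
Decompose π into cycles: lengths [166, 1] (2 cycles, including the fixed point 0).
n − c = 167 − 2 = 165; sign = (−1)^165 = -1.

-1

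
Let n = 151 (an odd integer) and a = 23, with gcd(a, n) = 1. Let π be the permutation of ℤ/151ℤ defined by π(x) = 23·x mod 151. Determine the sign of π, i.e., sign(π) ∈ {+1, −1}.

-1

Start at x=105: 105 → 150 → 128 → 75 → 64 → 113 → 32 → … (one orbit).
Decompose π into cycles: lengths [30, 30, 30, 30, 30, 1] (6 cycles, including the fixed point 0).
Σ(ℓ_i−1) = 151−6 = 145; sign = (−1)^145 = -1.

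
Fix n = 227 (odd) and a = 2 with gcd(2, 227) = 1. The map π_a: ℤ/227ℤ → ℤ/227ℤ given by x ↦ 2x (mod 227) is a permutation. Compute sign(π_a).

-1

Orbit of 115 under x↦2x: [115, 3, 6, 12, 24, 48, 96]… (length divides ord_227(2)).
2 cycles of lengths [226, 1].
n − c = 227 − 2 = 225; sign = (−1)^225 = -1.
Zolotarev: (2|227) = -1, matching the cycle-count sign.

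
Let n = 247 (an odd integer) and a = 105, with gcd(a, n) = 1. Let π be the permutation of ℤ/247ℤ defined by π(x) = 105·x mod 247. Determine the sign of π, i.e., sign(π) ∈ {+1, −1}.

-1

Orbit of 157 under x↦105x: [157, 183, 196, 79, 144, 53, 131]… (length divides ord_247(105)).
Cycle lengths of π_105 on ℤ/247ℤ: [18, 18, 18, 18, 18, 18, 18, 18, 18, 18, 18, 18, 18, 1, 1, 1, 1, 1, 1, 1, 1, 1, 1, 1, 1, 1]; 26 cycles in total.
26 cycles on 247: each ℓ→(−1)^(ℓ−1), product (−1)^221 = -1.
Zolotarev: (105|247) = -1, matching the cycle-count sign.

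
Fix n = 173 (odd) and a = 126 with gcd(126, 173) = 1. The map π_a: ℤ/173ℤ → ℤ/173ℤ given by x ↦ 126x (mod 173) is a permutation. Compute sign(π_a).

+1

Start at x=35: 35 → 85 → 157 → 60 → 121 → 22 → 4 → … (one orbit).
Cycle lengths of π_126 on ℤ/173ℤ: [86, 86, 1]; 3 cycles in total.
With 3 cycles on 173 points, sign = (−1)^{173−3} = +1.
(126|173)_J = +1 (Zolotarev's lemma cross-check).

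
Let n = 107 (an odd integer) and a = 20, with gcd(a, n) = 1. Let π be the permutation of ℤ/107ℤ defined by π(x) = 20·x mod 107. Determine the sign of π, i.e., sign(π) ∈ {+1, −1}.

-1

Orbit of 87 under x↦20x: [87, 28, 25, 72, 49, 17, 19]… (length divides ord_107(20)).
Cycle lengths of π_20 on ℤ/107ℤ: [106, 1]; 2 cycles in total.
n − c = 107 − 2 = 105; sign = (−1)^105 = -1.
Via Zolotarev, sign(π_{20}) = (20|107) = -1.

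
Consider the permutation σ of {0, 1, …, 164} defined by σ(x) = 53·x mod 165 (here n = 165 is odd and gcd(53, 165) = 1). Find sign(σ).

+1

Trace 31: π^k(31) = [31, 158, 124, 137, 1, 53, 4] for k=0..6.
Decompose π into cycles: lengths [20, 20, 20, 20, 20, 20, 10, 10, 5, 5, 4, 4, 4, 2, 1] (15 cycles, including the fixed point 0).
sign(π) = (−1)^{n − #cycles} = (−1)^{165−15} = (−1)^150 = +1.
Zolotarev: (53|165) = +1, matching the cycle-count sign.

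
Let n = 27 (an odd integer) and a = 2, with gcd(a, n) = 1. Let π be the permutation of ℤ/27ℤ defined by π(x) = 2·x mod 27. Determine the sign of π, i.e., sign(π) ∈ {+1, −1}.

Trace 26: π^k(26) = [26, 25, 23, 19, 11, 22, 17] for k=0..6.
Cycle type of π: 18 + 6 + 2 + 1; total 4 cycles.
4 cycles on 27: each ℓ→(−1)^(ℓ−1), product (−1)^23 = -1.

-1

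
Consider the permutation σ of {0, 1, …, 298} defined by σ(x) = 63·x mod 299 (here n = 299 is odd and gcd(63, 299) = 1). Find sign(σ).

+1

Orbit of 261 under x↦63x: [261, 297, 173, 135, 133, 7, 142]… (length divides ord_299(63)).
5 cycles of lengths [132, 132, 22, 12, 1].
n − c = 299 − 5 = 294; sign = (−1)^294 = +1.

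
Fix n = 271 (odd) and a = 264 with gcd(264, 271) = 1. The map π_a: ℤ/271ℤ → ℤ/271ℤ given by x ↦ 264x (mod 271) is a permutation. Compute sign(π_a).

-1

Start at x=93: 93 → 162 → 221 → 79 → 260 → 77 → 3 → … (one orbit).
2 cycles of lengths [270, 1].
2 cycles on 271: each ℓ→(−1)^(ℓ−1), product (−1)^269 = -1.
Via Zolotarev, sign(π_{264}) = (264|271) = -1.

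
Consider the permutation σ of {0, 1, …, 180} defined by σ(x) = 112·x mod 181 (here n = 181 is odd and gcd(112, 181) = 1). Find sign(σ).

Trace 170: π^k(170) = [170, 35, 119, 115, 29, 171, 147] for k=0..6.
The orbit structure of x ↦ 112x mod 181: 2 orbits of sizes [180, 1].
With 2 cycles on 181 points, sign = (−1)^{181−2} = -1.
Via Zolotarev, sign(π_{112}) = (112|181) = -1.

-1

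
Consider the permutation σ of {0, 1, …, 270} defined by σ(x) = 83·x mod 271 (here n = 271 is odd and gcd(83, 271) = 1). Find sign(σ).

+1

Start at x=125: 125 → 77 → 158 → 106 → 126 → 160 → 1 → … (one orbit).
11 cycles of lengths [27, 27, 27, 27, 27, 27, 27, 27, 27, 27, 1].
Σ(ℓ_i−1) = 271−11 = 260; sign = (−1)^260 = +1.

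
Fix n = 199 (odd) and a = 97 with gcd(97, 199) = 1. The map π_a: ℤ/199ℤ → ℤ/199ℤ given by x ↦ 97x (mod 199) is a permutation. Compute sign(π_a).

Start at x=44: 44 → 89 → 76 → 9 → 77 → 106 → 133 → … (one orbit).
Cycle type of π: 198 + 1; total 2 cycles.
199 − 2 = 197 transpositions; sign(π) = (−1)^197 = -1.

-1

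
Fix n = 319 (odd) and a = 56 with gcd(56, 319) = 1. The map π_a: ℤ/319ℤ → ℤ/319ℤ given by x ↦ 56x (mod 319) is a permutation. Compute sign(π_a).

-1

Orbit of 144 under x↦56x: [144, 89, 199, 298, 100, 177, 23]… (length divides ord_319(56)).
Cycle lengths of π_56 on ℤ/319ℤ: [28, 28, 28, 28, 28, 28, 28, 28, 28, 28, 28, 1, 1, 1, 1, 1, 1, 1, 1, 1, 1, 1]; 22 cycles in total.
Σ(ℓ_i−1) = 319−22 = 297; sign = (−1)^297 = -1.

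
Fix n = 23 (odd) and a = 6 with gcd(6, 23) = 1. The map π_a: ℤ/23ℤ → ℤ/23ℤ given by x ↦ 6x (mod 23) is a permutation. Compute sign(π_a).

+1

Orbit of 6 under x↦6x: [6, 13, 9, 8, 2, 12, 3]… (length divides ord_23(6)).
π_6 has 3 disjoint cycles with lengths [11, 11, 1] on {0,…,22}.
With 3 cycles on 23 points, sign = (−1)^{23−3} = +1.
Zolotarev: (6|23) = +1, matching the cycle-count sign.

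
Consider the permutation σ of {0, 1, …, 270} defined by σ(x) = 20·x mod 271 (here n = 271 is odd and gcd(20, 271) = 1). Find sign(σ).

+1

Start at x=9: 9 → 180 → 77 → 185 → 177 → 17 → 69 → … (one orbit).
Decompose π into cycles: lengths [135, 135, 1] (3 cycles, including the fixed point 0).
271 − 3 = 268 transpositions; sign(π) = (−1)^268 = +1.
Zolotarev: (20|271) = +1, matching the cycle-count sign.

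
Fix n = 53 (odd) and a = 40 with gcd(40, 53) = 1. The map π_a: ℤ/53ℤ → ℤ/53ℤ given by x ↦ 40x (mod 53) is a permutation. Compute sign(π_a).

+1

Orbit of 29 under x↦40x: [29, 47, 25, 46, 38, 36, 9]… (length divides ord_53(40)).
Cycle lengths of π_40 on ℤ/53ℤ: [26, 26, 1]; 3 cycles in total.
sign(π) = (−1)^{n − #cycles} = (−1)^{53−3} = (−1)^50 = +1.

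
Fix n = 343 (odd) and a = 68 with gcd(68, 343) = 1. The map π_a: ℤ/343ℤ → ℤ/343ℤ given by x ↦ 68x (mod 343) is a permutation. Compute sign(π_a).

Orbit of 197 under x↦68x: [197, 19, 263, 48, 177, 31, 50]… (length divides ord_343(68)).
Cycle lengths of π_68 on ℤ/343ℤ: [42, 42, 42, 42, 42, 42, 42, 6, 6, 6, 6, 6, 6, 6, 6, 1]; 16 cycles in total.
343 − 16 = 327 transpositions; sign(π) = (−1)^327 = -1.

-1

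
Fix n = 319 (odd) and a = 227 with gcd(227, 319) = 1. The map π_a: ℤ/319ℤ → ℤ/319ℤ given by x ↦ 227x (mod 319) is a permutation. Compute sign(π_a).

-1

Orbit of 25 under x↦227x: [25, 252, 103, 94, 284, 30, 111]… (length divides ord_319(227)).
Cycle type of π: 70×4 + 10 + 7×4 + 1; total 10 cycles.
n − c = 319 − 10 = 309; sign = (−1)^309 = -1.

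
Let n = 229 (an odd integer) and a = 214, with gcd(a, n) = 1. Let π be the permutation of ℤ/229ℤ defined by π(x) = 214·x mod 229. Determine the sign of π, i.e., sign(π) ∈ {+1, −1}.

+1

Start at x=53: 53 → 121 → 17 → 203 → 161 → 104 → 43 → … (one orbit).
The orbit structure of x ↦ 214x mod 229: 13 orbits of sizes [19, 19, 19, 19, 19, 19, 19, 19, 19, 19, 19, 19, 1].
With 13 cycles on 229 points, sign = (−1)^{229−13} = +1.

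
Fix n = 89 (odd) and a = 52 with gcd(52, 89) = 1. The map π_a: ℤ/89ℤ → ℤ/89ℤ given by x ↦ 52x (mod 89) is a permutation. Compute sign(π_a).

Orbit of 37 under x↦52x: [37, 55, 12, 1, 52, 34, 77]… (length divides ord_89(52)).
Cycle lengths of π_52 on ℤ/89ℤ: [8, 8, 8, 8, 8, 8, 8, 8, 8, 8, 8, 1]; 12 cycles in total.
n − c = 89 − 12 = 77; sign = (−1)^77 = -1.
(52|89)_J = -1 (Zolotarev's lemma cross-check).

-1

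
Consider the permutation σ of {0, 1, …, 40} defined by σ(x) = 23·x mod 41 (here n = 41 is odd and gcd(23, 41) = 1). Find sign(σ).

+1

Start at x=1: 1 → 23 → 37 → 31 → 16 → 40 → 18 → … (one orbit).
Decompose π into cycles: lengths [10, 10, 10, 10, 1] (5 cycles, including the fixed point 0).
n − c = 41 − 5 = 36; sign = (−1)^36 = +1.
Via Zolotarev, sign(π_{23}) = (23|41) = +1.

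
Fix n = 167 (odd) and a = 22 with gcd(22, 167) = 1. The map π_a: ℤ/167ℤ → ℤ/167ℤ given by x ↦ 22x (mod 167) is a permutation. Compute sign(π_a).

Orbit of 89 under x↦22x: [89, 121, 157, 114, 3, 66, 116]… (length divides ord_167(22)).
Decompose π into cycles: lengths [83, 83, 1] (3 cycles, including the fixed point 0).
sign(π) = (−1)^{n − #cycles} = (−1)^{167−3} = (−1)^164 = +1.
Zolotarev: (22|167) = +1, matching the cycle-count sign.

+1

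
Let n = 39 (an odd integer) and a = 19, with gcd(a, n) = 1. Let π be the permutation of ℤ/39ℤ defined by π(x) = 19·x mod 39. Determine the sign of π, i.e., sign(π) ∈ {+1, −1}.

Trace 19: π^k(19) = [19, 10, 34, 22, 28, 25, 7] for k=0..6.
π_19 has 6 disjoint cycles with lengths [12, 12, 12, 1, 1, 1] on {0,…,38}.
39 − 6 = 33 transpositions; sign(π) = (−1)^33 = -1.
Check: (19/39) = -1 by Zolotarev.

-1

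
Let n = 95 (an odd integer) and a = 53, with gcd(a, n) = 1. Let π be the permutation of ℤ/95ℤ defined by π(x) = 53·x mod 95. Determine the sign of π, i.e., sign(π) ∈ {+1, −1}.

+1

Orbit of 78 under x↦53x: [78, 49, 32, 81, 18, 4, 22]… (length divides ord_95(53)).
Decompose π into cycles: lengths [36, 36, 18, 4, 1] (5 cycles, including the fixed point 0).
sign(π) = (−1)^{n − #cycles} = (−1)^{95−5} = (−1)^90 = +1.
(53|95)_J = +1 (Zolotarev's lemma cross-check).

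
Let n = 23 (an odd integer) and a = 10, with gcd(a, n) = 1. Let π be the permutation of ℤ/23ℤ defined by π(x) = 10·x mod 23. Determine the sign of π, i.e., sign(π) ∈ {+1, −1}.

-1

Orbit of 6 under x↦10x: [6, 14, 2, 20, 16, 22, 13]… (length divides ord_23(10)).
Cycle lengths of π_10 on ℤ/23ℤ: [22, 1]; 2 cycles in total.
2 cycles on 23: each ℓ→(−1)^(ℓ−1), product (−1)^21 = -1.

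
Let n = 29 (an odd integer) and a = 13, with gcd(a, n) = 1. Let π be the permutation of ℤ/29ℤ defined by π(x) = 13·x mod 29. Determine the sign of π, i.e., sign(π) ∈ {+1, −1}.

Trace 20: π^k(20) = [20, 28, 16, 5, 7, 4, 23] for k=0..6.
π_13 has 3 disjoint cycles with lengths [14, 14, 1] on {0,…,28}.
Σ(ℓ_i−1) = 29−3 = 26; sign = (−1)^26 = +1.

+1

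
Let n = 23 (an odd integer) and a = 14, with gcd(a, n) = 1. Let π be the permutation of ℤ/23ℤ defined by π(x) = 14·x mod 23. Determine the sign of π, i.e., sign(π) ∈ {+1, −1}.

Start at x=13: 13 → 21 → 18 → 22 → 9 → 11 → 16 → … (one orbit).
Decompose π into cycles: lengths [22, 1] (2 cycles, including the fixed point 0).
n − c = 23 − 2 = 21; sign = (−1)^21 = -1.
The Jacobi symbol (14|23) = -1 (Zolotarev) agrees.

-1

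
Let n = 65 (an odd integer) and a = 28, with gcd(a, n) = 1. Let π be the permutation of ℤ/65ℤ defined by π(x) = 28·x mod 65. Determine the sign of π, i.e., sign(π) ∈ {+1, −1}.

Start at x=64: 64 → 37 → 61 → 18 → 49 → 7 → 1 → … (one orbit).
Cycle type of π: 12×5 + 4 + 1; total 7 cycles.
65 − 7 = 58 transpositions; sign(π) = (−1)^58 = +1.
Zolotarev: (28|65) = +1, matching the cycle-count sign.

+1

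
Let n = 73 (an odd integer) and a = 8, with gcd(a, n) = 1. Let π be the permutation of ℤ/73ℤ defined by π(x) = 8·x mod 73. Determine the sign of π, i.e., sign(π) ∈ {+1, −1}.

+1

Start at x=1: 1 → 8 → 64 → 1 (one orbit).
π_8 has 25 disjoint cycles with lengths [3, 3, 3, 3, 3, 3, 3, 3, 3, 3, 3, 3, 3, 3, 3, 3, 3, 3, 3, 3, 3, 3, 3, 3, 1] on {0,…,72}.
n − c = 73 − 25 = 48; sign = (−1)^48 = +1.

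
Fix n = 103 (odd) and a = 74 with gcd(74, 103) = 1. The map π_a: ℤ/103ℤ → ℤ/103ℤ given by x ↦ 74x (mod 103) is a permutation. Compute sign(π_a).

-1

Trace 58: π^k(58) = [58, 69, 59, 40, 76, 62, 56] for k=0..6.
2 cycles of lengths [102, 1].
n − c = 103 − 2 = 101; sign = (−1)^101 = -1.
(74|103)_J = -1 (Zolotarev's lemma cross-check).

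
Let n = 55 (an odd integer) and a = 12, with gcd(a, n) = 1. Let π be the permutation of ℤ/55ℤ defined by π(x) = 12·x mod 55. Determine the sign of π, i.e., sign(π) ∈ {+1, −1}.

Start at x=12: 12 → 34 → 23 → 1 → 12 (one orbit).
Cycle type of π: 4×11 + 1×11; total 22 cycles.
sign(π) = (−1)^{n − #cycles} = (−1)^{55−22} = (−1)^33 = -1.

-1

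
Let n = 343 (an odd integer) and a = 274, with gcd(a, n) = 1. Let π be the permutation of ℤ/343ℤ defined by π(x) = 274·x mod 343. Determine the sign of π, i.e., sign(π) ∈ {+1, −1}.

Start at x=295: 295 → 225 → 253 → 36 → 260 → 239 → 316 → … (one orbit).
Decompose π into cycles: lengths [49, 49, 49, 49, 49, 49, 7, 7, 7, 7, 7, 7, 1, 1, 1, 1, 1, 1, 1] (19 cycles, including the fixed point 0).
With 19 cycles on 343 points, sign = (−1)^{343−19} = +1.
Via Zolotarev, sign(π_{274}) = (274|343) = +1.

+1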